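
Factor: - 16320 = - 2^6*3^1*5^1 * 17^1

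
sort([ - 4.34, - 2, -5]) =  [ - 5,-4.34,- 2 ]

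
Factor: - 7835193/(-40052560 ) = 2^( - 4)*3^2*5^( - 1)*101^( - 1)*4957^( - 1)*870577^1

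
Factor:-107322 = - 2^1*3^1*31^1*577^1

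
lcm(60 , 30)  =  60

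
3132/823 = 3 + 663/823 = 3.81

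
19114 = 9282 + 9832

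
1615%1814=1615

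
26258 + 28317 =54575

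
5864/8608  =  733/1076 =0.68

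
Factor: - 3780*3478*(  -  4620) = 2^5*3^4 * 5^2*7^2*11^1*37^1*47^1 = 60738400800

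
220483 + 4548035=4768518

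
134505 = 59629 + 74876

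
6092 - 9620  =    -  3528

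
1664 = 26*64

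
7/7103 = 7/7103=0.00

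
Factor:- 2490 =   -  2^1*3^1*5^1*83^1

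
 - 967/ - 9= 967/9 =107.44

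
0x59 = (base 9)108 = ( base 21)45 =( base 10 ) 89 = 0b1011001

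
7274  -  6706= 568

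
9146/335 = 27 + 101/335  =  27.30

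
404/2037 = 404/2037 = 0.20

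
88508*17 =1504636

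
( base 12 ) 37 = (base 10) 43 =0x2b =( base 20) 23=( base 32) 1b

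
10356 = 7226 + 3130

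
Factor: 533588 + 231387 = 5^2*37^1*827^1 = 764975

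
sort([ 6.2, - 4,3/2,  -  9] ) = [ - 9, - 4,3/2, 6.2 ] 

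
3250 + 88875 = 92125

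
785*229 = 179765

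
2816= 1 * 2816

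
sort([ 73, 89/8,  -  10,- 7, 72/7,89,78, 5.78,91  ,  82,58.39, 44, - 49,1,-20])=[-49,  -  20, - 10, - 7, 1, 5.78,72/7, 89/8,  44,58.39, 73,78, 82,89,91 ] 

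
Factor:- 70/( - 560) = 1/8 = 2^ ( - 3)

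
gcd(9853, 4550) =1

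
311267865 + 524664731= 835932596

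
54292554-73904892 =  - 19612338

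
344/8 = 43= 43.00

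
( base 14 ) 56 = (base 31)2E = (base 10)76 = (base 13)5b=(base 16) 4c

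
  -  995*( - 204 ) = 202980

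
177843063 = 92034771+85808292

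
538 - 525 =13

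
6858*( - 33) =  - 226314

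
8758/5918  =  1+ 1420/2959 = 1.48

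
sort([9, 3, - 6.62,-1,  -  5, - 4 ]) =[ - 6.62, - 5, - 4,-1,3, 9]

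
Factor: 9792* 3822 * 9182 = 2^8*3^3*7^2*13^1*17^1 * 4591^1 =343636570368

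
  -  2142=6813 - 8955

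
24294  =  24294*1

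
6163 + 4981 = 11144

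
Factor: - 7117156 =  - 2^2*1779289^1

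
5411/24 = 225+11/24 = 225.46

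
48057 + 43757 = 91814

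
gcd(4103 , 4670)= 1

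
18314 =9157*2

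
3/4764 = 1/1588 = 0.00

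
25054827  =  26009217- 954390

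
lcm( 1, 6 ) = 6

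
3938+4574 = 8512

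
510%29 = 17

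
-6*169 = - 1014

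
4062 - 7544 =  - 3482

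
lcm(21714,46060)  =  1519980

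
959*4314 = 4137126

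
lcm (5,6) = 30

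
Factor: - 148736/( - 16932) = 448/51  =  2^6 *3^( - 1)*7^1 * 17^( - 1)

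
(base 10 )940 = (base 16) 3ac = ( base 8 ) 1654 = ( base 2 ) 1110101100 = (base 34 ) rm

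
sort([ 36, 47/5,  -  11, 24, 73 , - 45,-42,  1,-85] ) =[ - 85, - 45, - 42, - 11, 1,47/5,24,36, 73]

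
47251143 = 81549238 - 34298095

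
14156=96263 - 82107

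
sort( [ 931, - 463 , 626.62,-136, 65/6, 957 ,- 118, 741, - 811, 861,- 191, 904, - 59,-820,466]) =[ - 820,-811,  -  463, - 191, - 136 , - 118,-59 , 65/6, 466, 626.62 , 741, 861,  904, 931,957] 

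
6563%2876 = 811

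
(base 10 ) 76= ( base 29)2i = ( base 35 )26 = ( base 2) 1001100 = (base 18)44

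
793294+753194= 1546488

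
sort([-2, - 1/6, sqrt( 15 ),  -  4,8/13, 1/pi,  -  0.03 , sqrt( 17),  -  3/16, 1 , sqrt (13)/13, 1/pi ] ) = [ - 4, - 2, - 3/16, - 1/6, - 0.03,sqrt( 13)/13 , 1/pi,  1/pi, 8/13, 1,  sqrt( 15 ), sqrt( 17)]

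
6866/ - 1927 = -6866/1927 = - 3.56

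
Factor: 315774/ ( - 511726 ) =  - 3^2 * 53^1*773^( - 1) = -477/773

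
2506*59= 147854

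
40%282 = 40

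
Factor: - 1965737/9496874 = - 2^( - 1)*293^1*6709^1*4748437^( - 1 ) 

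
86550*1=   86550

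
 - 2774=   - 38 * 73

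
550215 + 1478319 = 2028534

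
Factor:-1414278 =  -2^1* 3^2*78571^1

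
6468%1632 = 1572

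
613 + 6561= 7174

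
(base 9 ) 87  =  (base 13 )61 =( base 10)79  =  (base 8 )117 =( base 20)3j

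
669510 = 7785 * 86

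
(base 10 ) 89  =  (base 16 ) 59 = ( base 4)1121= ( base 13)6B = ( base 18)4H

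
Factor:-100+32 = -2^2*17^1 = -68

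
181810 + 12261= 194071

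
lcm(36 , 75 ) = 900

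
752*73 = 54896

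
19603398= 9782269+9821129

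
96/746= 48/373 = 0.13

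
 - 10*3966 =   -  39660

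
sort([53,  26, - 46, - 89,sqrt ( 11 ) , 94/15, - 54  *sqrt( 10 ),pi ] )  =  [  -  54 * sqrt(10 ), - 89, - 46 , pi, sqrt( 11 ), 94/15, 26,  53]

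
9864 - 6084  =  3780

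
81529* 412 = 33589948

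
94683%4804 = 3407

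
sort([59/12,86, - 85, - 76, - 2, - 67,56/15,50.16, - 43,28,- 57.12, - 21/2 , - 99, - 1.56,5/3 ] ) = [ - 99, - 85, - 76, - 67 ,-57.12 , - 43, - 21/2, - 2, -1.56 , 5/3 , 56/15, 59/12,28, 50.16,86 ]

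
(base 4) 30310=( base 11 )686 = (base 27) 13a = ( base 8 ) 1464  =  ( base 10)820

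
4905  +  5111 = 10016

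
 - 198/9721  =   - 1 + 9523/9721 = - 0.02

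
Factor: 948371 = 41^1 * 23131^1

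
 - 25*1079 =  - 26975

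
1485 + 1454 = 2939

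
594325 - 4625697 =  -4031372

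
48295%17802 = 12691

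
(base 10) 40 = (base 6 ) 104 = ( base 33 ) 17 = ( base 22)1i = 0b101000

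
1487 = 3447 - 1960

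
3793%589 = 259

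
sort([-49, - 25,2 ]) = [-49, - 25,2]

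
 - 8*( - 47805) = 382440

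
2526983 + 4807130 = 7334113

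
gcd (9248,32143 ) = 1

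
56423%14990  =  11453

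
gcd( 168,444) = 12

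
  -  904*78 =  - 70512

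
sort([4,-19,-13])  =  [  -  19,- 13 , 4 ] 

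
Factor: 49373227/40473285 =3^( - 1 )*5^( -1)*107^(-1) * 151^( - 1) * 167^( - 1 )*2801^1*17627^1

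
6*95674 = 574044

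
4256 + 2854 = 7110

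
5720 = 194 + 5526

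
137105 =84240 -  - 52865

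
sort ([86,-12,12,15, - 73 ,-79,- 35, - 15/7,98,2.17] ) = [ - 79, - 73, - 35, - 12, - 15/7,2.17 , 12, 15,86, 98 ] 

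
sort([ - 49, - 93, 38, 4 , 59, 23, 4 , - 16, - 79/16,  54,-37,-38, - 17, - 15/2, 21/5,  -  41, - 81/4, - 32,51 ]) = [ - 93, - 49, -41, - 38,  -  37, - 32, - 81/4 , - 17, - 16, - 15/2, - 79/16 , 4,4  ,  21/5 , 23,38,51,  54,59 ]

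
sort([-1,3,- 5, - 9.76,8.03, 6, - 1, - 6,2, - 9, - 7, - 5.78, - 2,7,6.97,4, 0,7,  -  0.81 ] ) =[-9.76, - 9, - 7, - 6,-5.78,- 5, - 2, - 1,-1, - 0.81, 0,  2,3,4,6,6.97, 7,7, 8.03 ]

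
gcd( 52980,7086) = 6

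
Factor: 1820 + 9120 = 10940 = 2^2*5^1*547^1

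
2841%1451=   1390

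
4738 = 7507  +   - 2769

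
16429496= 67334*244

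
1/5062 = 1/5062 = 0.00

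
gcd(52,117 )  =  13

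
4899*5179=25371921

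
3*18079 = 54237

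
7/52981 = 7/52981 = 0.00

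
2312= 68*34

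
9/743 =9/743 = 0.01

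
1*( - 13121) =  - 13121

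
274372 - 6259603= - 5985231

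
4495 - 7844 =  - 3349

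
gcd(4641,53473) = 7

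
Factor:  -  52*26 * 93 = -125736= -2^3 * 3^1 * 13^2 *31^1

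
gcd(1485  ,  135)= 135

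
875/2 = 437 + 1/2 = 437.50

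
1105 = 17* 65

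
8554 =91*94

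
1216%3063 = 1216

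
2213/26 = 85 + 3/26 = 85.12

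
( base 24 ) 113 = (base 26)n5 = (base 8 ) 1133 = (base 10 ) 603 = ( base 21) 17f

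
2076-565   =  1511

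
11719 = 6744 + 4975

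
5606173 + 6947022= 12553195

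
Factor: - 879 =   -  3^1*293^1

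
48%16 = 0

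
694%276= 142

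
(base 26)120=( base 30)o8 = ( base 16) 2D8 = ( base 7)2060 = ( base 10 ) 728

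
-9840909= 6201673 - 16042582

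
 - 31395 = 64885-96280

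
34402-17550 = 16852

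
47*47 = 2209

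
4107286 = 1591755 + 2515531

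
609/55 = 11 + 4/55= 11.07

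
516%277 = 239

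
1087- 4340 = -3253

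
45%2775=45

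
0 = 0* ( - 8091)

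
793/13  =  61 = 61.00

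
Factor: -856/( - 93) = 2^3*3^( - 1)*31^ (-1 )*107^1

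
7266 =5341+1925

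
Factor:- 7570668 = -2^2*3^1 *7^1*90127^1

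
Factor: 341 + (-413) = - 72 = -2^3*3^2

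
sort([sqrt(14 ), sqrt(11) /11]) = [sqrt( 11 )/11,sqrt( 14) ]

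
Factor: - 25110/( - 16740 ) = 2^(- 1 )*3^1 = 3/2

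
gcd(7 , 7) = 7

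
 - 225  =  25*( - 9)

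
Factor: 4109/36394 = 7/62 = 2^( - 1)* 7^1*31^(- 1) 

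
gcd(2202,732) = 6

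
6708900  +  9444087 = 16152987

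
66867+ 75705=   142572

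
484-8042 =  - 7558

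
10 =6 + 4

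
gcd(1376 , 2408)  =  344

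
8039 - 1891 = 6148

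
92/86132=23/21533 =0.00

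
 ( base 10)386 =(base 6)1442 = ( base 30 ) CQ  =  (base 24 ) G2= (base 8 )602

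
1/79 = 1/79 = 0.01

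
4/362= 2/181 = 0.01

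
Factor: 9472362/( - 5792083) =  - 2^1*3^1*11^( - 1)* 29^( - 1 )*67^( - 1)*271^( - 1 )*1578727^1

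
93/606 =31/202 = 0.15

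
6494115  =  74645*87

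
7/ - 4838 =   -  7/4838 = - 0.00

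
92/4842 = 46/2421 = 0.02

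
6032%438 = 338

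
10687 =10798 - 111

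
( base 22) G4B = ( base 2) 1111010100011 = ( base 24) DEJ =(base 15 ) 24cd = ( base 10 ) 7843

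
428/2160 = 107/540 = 0.20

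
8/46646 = 4/23323 = 0.00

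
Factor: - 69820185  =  -3^1*5^1 * 223^1*20873^1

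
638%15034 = 638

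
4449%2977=1472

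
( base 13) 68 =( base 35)2g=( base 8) 126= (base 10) 86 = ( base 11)79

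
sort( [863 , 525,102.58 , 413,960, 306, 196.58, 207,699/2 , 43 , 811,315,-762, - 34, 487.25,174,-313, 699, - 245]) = [ - 762, - 313,-245,-34, 43,102.58,174, 196.58, 207, 306, 315 , 699/2, 413,487.25,525, 699,  811, 863,960 ]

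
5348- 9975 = - 4627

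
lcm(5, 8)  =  40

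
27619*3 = 82857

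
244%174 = 70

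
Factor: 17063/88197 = 3^( - 1)*113^1 * 151^1 * 29399^( - 1 )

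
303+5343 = 5646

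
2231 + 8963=11194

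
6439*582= 3747498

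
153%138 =15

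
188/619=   188/619= 0.30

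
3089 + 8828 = 11917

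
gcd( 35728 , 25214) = 14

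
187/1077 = 187/1077 = 0.17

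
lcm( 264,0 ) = 0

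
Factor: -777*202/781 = - 2^1 * 3^1*7^1*11^ ( - 1) *37^1*71^( - 1)*101^1   =  -156954/781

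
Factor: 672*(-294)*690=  - 2^7*3^3*5^1*7^3*23^1  =  - 136321920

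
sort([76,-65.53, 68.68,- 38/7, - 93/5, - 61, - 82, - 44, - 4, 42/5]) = [ - 82, - 65.53,  -  61,-44, - 93/5, - 38/7, - 4,42/5, 68.68, 76 ] 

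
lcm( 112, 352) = 2464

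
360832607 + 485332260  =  846164867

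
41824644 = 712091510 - 670266866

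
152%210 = 152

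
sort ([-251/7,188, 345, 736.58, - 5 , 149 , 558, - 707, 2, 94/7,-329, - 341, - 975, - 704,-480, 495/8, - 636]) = [-975, - 707,  -  704, - 636, - 480, - 341, - 329 , - 251/7 ,-5,2,  94/7, 495/8, 149,188, 345, 558, 736.58] 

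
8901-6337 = 2564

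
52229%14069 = 10022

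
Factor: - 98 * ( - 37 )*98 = 355348 =2^2*7^4 *37^1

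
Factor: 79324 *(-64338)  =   - 5103547512  =  - 2^3*3^1*7^1*2833^1* 10723^1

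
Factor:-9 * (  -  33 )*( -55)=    - 16335 = - 3^3*5^1*11^2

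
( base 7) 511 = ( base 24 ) ad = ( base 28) 91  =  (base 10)253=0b11111101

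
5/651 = 5/651=   0.01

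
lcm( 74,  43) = 3182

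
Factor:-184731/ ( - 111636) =2^( - 2 )*3^(  -  1)*7^( - 1 )*139^1 = 139/84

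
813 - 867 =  - 54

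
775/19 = 775/19=40.79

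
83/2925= 83/2925   =  0.03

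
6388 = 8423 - 2035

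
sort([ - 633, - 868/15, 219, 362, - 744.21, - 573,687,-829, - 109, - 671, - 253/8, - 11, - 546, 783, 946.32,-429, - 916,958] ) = [ - 916,-829, - 744.21, - 671, - 633, - 573, - 546,-429,  -  109,  -  868/15,  -  253/8, - 11, 219, 362, 687,783 , 946.32, 958]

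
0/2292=0 = 0.00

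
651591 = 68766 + 582825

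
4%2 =0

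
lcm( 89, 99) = 8811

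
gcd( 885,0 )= 885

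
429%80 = 29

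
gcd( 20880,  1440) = 720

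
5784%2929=2855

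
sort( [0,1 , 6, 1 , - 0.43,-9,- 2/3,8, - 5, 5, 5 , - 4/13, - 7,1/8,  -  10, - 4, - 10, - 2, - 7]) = [-10, -10,-9, -7, - 7, - 5 , - 4 ,-2, - 2/3,-0.43, - 4/13, 0,1/8, 1, 1, 5 , 5, 6,8]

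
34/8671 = 34/8671 = 0.00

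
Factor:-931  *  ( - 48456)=45112536 = 2^3* 3^2*7^2*19^1*673^1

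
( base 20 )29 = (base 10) 49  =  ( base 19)2b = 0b110001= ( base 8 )61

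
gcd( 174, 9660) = 6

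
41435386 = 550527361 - 509091975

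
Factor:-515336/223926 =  - 257668/111963 = - 2^2*3^( - 1 )*37^1*1741^1*37321^( - 1)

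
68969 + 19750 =88719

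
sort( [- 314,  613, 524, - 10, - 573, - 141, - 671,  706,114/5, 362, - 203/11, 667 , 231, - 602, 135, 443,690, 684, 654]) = [ - 671, - 602,  -  573, - 314 , - 141,  -  203/11,-10,114/5, 135, 231,  362, 443, 524,613,  654,667,684,690, 706 ] 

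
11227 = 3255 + 7972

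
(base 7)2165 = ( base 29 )QS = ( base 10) 782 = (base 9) 1058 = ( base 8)1416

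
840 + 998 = 1838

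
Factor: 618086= 2^1*7^3*17^1*53^1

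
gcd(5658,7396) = 2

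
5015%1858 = 1299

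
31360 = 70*448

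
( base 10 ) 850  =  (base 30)sa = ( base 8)1522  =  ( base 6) 3534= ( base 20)22a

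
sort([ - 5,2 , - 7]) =[-7, - 5,2 ]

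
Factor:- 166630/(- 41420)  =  877/218 = 2^( - 1 )*109^( - 1)*877^1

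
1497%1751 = 1497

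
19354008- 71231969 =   -  51877961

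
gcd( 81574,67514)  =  2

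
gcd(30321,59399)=1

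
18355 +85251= 103606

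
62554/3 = 20851 + 1/3 = 20851.33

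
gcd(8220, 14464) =4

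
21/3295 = 21/3295 = 0.01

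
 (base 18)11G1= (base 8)14455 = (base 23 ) c45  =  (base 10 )6445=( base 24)b4d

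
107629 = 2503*43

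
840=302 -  - 538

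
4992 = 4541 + 451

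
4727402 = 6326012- 1598610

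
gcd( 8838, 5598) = 18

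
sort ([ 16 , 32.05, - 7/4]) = [ - 7/4,16,32.05 ]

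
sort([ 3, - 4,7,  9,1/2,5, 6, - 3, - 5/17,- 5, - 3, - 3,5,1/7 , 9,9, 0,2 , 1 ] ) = [ - 5, - 4, - 3, - 3,  -  3, - 5/17,0,1/7,1/2, 1,2, 3,5,5 , 6,7,9,9 , 9 ] 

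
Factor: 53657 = 53657^1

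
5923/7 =5923/7=846.14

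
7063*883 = 6236629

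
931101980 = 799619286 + 131482694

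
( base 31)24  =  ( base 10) 66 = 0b1000010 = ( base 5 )231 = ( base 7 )123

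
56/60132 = 14/15033=0.00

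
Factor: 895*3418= 2^1 *5^1*179^1*1709^1 = 3059110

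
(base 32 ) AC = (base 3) 110022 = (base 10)332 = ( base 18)108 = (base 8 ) 514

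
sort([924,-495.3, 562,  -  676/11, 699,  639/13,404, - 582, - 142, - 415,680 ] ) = [-582, - 495.3 , - 415, - 142, - 676/11,639/13,404 , 562,  680,699, 924]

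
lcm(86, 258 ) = 258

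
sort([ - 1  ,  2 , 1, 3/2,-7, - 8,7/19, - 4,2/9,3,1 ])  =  [ - 8, - 7, - 4, - 1,2/9,7/19,1, 1, 3/2,2,3]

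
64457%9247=8975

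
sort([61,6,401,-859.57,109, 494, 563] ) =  [  -  859.57, 6,61,109, 401,494, 563 ] 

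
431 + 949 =1380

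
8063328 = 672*11999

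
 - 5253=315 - 5568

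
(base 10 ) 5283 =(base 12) 3083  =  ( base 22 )ak3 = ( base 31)5FD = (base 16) 14a3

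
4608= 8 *576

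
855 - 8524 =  - 7669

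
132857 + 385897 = 518754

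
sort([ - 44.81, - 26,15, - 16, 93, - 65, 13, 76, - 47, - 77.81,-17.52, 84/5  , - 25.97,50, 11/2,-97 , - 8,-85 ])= [  -  97, - 85,  -  77.81, - 65, - 47, - 44.81, - 26, - 25.97, - 17.52, -16, - 8,11/2, 13, 15,84/5,50,  76, 93]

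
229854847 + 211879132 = 441733979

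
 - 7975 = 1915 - 9890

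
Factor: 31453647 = 3^1 * 1039^1 * 10091^1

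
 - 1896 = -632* 3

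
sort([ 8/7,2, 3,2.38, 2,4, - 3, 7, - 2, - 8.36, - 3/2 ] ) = [ - 8.36, - 3, - 2,-3/2,  8/7, 2,  2, 2.38,3, 4, 7]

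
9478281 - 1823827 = 7654454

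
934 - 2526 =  - 1592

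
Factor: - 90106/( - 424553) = 2^1*457^( - 1 ) * 929^(  -  1)*45053^1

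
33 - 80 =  - 47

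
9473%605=398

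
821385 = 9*91265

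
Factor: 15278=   2^1*7639^1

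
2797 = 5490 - 2693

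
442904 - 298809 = 144095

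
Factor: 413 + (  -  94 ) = 11^1*29^1  =  319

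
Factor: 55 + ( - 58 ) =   -  3 = - 3^1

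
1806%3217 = 1806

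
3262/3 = 3262/3 = 1087.33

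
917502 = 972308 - 54806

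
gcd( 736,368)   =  368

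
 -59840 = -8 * 7480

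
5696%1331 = 372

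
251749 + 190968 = 442717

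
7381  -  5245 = 2136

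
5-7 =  - 2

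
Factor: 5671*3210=18203910=2^1*3^1*5^1*53^1 *107^2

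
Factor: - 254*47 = - 11938 = - 2^1 * 47^1 *127^1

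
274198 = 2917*94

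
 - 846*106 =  - 89676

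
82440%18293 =9268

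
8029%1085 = 434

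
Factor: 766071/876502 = 2^( - 1 )*3^3*11^( - 1)*17^1*1669^1*39841^(-1 ) 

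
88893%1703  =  337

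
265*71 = 18815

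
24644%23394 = 1250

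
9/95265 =1/10585 = 0.00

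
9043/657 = 13  +  502/657 = 13.76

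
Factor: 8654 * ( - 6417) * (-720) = 39983556960 = 2^5 * 3^4 * 5^1 * 23^1 * 31^1 * 4327^1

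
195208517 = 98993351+96215166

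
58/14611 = 58/14611= 0.00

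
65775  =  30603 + 35172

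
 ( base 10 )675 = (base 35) ja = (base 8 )1243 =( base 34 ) JT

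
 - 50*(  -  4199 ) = 209950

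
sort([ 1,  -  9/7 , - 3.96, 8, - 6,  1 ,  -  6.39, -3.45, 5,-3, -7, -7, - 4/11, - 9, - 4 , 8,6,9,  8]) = [ - 9,-7,-7, - 6.39, - 6,  -  4, - 3.96,- 3.45,- 3,  -  9/7,- 4/11, 1, 1, 5, 6,8 , 8,8,9] 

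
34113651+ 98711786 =132825437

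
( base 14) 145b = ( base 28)4GP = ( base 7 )13344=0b111000011001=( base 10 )3609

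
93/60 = 31/20 = 1.55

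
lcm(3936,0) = 0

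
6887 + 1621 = 8508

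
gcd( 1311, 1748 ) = 437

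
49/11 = 4 + 5/11 = 4.45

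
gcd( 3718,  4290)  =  286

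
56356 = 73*772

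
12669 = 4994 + 7675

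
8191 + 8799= 16990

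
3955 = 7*565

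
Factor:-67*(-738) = 2^1*3^2 * 41^1*67^1= 49446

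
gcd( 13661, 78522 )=1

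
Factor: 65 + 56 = 11^2 = 121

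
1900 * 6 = 11400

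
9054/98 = 92 + 19/49 = 92.39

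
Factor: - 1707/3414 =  - 1/2 = - 2^( - 1)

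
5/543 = 5/543 = 0.01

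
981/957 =327/319 =1.03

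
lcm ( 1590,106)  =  1590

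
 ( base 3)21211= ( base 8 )323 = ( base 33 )6d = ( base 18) bd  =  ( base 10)211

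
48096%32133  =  15963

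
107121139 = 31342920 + 75778219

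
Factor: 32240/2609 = 2^4*5^1*13^1 * 31^1  *2609^( - 1 ) 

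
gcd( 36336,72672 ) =36336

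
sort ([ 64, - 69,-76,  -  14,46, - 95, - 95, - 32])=[ - 95, - 95, - 76 , - 69,-32,-14,46,  64]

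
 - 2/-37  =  2/37 = 0.05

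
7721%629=173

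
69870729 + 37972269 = 107842998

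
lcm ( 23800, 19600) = 333200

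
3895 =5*779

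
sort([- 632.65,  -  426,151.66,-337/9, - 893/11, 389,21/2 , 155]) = [  -  632.65,- 426,-893/11, - 337/9,21/2,151.66,155,  389 ] 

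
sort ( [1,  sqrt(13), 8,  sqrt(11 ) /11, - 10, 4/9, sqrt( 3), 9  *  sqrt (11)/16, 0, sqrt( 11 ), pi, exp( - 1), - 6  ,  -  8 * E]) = [ - 8*E,-10, - 6, 0, sqrt( 11)/11, exp( - 1 ), 4/9,1, sqrt(3), 9 * sqrt(11 )/16, pi,sqrt( 11 ), sqrt(13), 8] 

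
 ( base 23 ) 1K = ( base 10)43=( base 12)37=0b101011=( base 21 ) 21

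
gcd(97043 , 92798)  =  1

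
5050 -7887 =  - 2837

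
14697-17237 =-2540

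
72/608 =9/76= 0.12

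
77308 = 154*502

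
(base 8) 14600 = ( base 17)15a0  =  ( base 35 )5BI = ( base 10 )6528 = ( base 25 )AB3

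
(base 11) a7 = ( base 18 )69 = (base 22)57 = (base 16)75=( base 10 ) 117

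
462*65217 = 30130254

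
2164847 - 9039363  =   -6874516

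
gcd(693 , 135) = 9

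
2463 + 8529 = 10992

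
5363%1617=512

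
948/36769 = 948/36769 = 0.03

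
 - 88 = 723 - 811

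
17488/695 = 17488/695=25.16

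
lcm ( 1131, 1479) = 19227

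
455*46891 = 21335405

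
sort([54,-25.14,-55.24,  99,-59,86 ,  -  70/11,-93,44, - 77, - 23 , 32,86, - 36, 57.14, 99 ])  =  [ -93,-77,-59,-55.24, - 36 , - 25.14,-23,-70/11,32, 44, 54,  57.14,  86 , 86  ,  99  ,  99 ] 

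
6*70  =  420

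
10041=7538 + 2503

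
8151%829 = 690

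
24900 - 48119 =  - 23219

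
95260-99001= - 3741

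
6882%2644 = 1594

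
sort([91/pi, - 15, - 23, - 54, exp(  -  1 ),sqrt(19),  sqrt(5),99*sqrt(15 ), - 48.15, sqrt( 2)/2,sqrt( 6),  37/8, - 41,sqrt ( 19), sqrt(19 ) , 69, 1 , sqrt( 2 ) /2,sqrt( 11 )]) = [- 54, - 48.15, - 41, - 23,  -  15, exp(-1),sqrt(2) /2,  sqrt( 2) /2,  1,sqrt( 5), sqrt ( 6),sqrt(11),  sqrt ( 19), sqrt( 19 ),  sqrt( 19),37/8, 91/pi, 69,99*sqrt( 15)] 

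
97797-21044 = 76753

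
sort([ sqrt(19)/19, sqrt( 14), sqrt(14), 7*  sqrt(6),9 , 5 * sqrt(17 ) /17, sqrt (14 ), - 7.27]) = [ - 7.27 , sqrt(19 )/19, 5*sqrt( 17)/17,sqrt( 14 ), sqrt (14), sqrt(14),9,7 * sqrt(6)]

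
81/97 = 81/97  =  0.84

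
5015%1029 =899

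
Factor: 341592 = 2^3*3^1*43^1*331^1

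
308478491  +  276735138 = 585213629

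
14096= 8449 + 5647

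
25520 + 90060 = 115580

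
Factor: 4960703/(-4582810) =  - 2^(-1)*5^( - 1)* 11^1*61^1 * 107^( - 1 ) * 4283^( - 1)*7393^1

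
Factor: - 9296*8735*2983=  - 2^4*5^1 *7^1*19^1*83^1*157^1*1747^1= - 242221270480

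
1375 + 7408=8783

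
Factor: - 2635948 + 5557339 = 2921391 = 3^2*11^1*23^1*1283^1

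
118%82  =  36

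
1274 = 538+736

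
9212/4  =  2303 = 2303.00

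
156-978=-822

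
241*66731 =16082171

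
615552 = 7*87936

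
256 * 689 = 176384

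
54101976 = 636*85066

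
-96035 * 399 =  - 38317965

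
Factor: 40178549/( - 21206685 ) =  - 3^( - 1 ) * 5^( - 1)*29^( - 1)*  103^1*48751^( - 1) * 390083^1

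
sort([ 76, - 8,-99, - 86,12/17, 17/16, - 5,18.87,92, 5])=[-99,-86, - 8,-5, 12/17,17/16, 5,18.87, 76,92] 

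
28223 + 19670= 47893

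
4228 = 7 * 604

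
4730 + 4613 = 9343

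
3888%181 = 87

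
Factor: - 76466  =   -2^1  *  13^1*17^1*173^1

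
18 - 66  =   - 48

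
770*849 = 653730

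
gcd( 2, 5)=1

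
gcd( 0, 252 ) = 252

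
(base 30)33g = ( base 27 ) 3MP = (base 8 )5366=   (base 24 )4KM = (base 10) 2806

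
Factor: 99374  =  2^1*11^1* 4517^1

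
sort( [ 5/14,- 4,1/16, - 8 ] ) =[ -8,  -  4, 1/16, 5/14]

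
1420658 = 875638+545020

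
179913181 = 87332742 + 92580439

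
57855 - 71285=  -  13430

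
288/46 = 144/23 = 6.26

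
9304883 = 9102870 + 202013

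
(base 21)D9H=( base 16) 1733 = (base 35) 4TO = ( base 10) 5939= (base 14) 2243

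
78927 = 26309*3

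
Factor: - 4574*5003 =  - 22883722 = - 2^1*2287^1*5003^1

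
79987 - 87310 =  - 7323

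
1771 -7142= -5371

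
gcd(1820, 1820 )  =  1820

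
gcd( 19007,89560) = 1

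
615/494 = 615/494  =  1.24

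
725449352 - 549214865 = 176234487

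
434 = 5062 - 4628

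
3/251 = 3/251 = 0.01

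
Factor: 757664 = 2^5*23677^1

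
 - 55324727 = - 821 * 67387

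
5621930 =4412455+1209475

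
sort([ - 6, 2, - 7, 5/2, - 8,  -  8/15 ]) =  [ - 8,-7,-6, - 8/15, 2,5/2] 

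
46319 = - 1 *( - 46319)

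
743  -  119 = 624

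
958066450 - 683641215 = 274425235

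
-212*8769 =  -1859028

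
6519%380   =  59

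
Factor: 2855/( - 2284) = - 5/4 =- 2^( - 2)*5^1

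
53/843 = 53/843= 0.06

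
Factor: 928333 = 7^1*132619^1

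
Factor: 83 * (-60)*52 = - 2^4*3^1*5^1 * 13^1 * 83^1 = -258960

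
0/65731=0= 0.00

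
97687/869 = 97687/869 = 112.41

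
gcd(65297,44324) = 1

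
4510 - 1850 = 2660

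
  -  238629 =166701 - 405330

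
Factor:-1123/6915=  - 3^(- 1) * 5^( - 1)*461^( - 1 )*1123^1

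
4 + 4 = 8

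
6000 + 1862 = 7862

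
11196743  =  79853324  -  68656581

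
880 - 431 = 449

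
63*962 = 60606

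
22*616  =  13552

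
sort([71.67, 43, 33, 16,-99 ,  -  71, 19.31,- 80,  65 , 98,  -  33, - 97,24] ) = [  -  99, - 97, - 80 ,-71, - 33, 16,19.31,24, 33, 43, 65, 71.67, 98 ] 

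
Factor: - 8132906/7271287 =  - 2^1*1033^(-1) * 7039^(-1 )*4066453^1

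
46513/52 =46513/52 = 894.48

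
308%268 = 40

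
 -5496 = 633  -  6129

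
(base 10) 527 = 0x20f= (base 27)JE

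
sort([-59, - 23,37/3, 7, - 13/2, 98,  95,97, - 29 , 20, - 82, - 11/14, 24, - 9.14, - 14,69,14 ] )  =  [ - 82, - 59,- 29, - 23,-14, - 9.14, - 13/2, - 11/14,7,37/3,14 , 20, 24, 69,  95,97,98]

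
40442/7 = 5777  +  3/7 = 5777.43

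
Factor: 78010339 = 11^1*373^1*19013^1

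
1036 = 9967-8931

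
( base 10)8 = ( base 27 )8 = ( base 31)8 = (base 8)10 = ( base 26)8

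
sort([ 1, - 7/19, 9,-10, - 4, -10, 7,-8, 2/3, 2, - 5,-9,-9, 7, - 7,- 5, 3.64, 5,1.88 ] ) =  [ - 10, - 10, - 9, - 9,-8, - 7, - 5, - 5, - 4,  -  7/19, 2/3,  1,1.88,2, 3.64, 5, 7 , 7 , 9 ] 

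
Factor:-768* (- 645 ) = 495360 = 2^8*3^2*5^1*43^1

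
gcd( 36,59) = 1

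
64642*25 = 1616050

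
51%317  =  51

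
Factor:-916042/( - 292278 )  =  3^( - 1)*7^(-1)*71^1 * 6451^1*6959^(-1) = 458021/146139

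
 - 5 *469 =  - 2345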